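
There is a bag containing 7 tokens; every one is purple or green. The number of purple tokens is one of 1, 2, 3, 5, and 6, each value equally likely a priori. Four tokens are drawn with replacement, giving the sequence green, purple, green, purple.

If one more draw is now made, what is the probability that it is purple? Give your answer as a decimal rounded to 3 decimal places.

Compute the likelihood of the observed sequence for each case: P(data | r = 1) = (6/7)(1/7)(6/7)(1/7) = 0.014994; P(data | r = 2) = (5/7)(2/7)(5/7)(2/7) = 0.041649; P(data | r = 3) = (4/7)(3/7)(4/7)(3/7) = 0.059975; P(data | r = 5) = (2/7)(5/7)(2/7)(5/7) = 0.041649; P(data | r = 6) = (1/7)(6/7)(1/7)(6/7) = 0.014994.
The prior-weighted likelihoods are 1/5 · 0.014994 = 0.0029988, 1/5 · 0.041649 = 0.0083299, 1/5 · 0.059975 = 0.011995, 1/5 · 0.041649 = 0.0083299, 1/5 · 0.014994 = 0.0029988; with total 0.034652.
Dividing through by the total gives posterior P(r = 1 | data) = 0.086538, P(r = 2 | data) = 0.24038, P(r = 3 | data) = 0.34615, P(r = 5 | data) = 0.24038, P(r = 6 | data) = 0.086538.
The predictive probability is P(purple next | data) = (1/7)(0.086538) + (2/7)(0.24038) + (3/7)(0.34615) + (5/7)(0.24038) + (6/7)(0.086538) = 0.47527.

0.475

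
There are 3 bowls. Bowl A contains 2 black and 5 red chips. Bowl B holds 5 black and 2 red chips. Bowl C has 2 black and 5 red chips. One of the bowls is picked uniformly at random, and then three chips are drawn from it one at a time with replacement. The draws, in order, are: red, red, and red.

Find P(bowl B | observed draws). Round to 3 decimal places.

Compute the likelihood of the observed sequence for each case: P(data | bowl A) = (5/7)(5/7)(5/7) = 0.36443; P(data | bowl B) = (2/7)(2/7)(2/7) = 0.023324; P(data | bowl C) = (5/7)(5/7)(5/7) = 0.36443.
The prior-weighted likelihoods are 1/3 · 0.36443 = 0.12148, 1/3 · 0.023324 = 0.0077745, 1/3 · 0.36443 = 0.12148; these sum to 0.25073.
Hence P(bowl B | data) = (0.0077745) / (0.25073) = 0.031008.

0.031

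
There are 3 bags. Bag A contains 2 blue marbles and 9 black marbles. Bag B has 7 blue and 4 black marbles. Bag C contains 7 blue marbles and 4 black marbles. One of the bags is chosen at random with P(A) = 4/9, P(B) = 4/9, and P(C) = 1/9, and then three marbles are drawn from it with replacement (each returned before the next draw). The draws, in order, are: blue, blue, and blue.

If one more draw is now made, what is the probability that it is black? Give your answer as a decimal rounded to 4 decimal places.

For each hypothesis, P(data | H) works out to: P(data | bag A) = (2/11)(2/11)(2/11) = 0.0060105; P(data | bag B) = (7/11)(7/11)(7/11) = 0.2577; P(data | bag C) = (7/11)(7/11)(7/11) = 0.2577.
The prior-weighted likelihoods are 4/9 · 0.0060105 = 0.0026713, 4/9 · 0.2577 = 0.11453, 1/9 · 0.2577 = 0.028633; summing to 0.14584.
Dividing through by the total gives posterior P(bag A | data) = 0.018317, P(bag B | data) = 0.78535, P(bag C | data) = 0.19634.
The predictive probability is P(black next | data) = (9/11)(0.018317) + (4/11)(0.78535) + (4/11)(0.19634) = 0.37196.

0.3720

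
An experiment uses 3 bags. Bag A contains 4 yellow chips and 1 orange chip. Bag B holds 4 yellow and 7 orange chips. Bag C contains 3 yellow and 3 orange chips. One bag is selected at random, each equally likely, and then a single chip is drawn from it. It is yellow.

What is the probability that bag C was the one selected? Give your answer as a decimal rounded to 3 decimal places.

0.301

For each hypothesis, P(data | H) works out to: P(data | bag A) = (4/5) = 4/5; P(data | bag B) = (4/11) = 4/11; P(data | bag C) = (3/6) = 1/2.
Weighting by the prior gives 1/3 · 4/5 = 4/15, 1/3 · 4/11 = 4/33, 1/3 · 1/2 = 1/6; these sum to 61/110.
By Bayes' rule, P(bag C | data) = (1/6) / (61/110) = 55/183.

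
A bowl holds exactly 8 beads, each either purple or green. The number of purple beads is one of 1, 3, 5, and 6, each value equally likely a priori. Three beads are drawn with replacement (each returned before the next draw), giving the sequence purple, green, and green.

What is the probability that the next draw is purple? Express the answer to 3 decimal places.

Compute the likelihood of the observed sequence for each case: P(data | r = 1) = (1/8)(7/8)(7/8) = 0.095703; P(data | r = 3) = (3/8)(5/8)(5/8) = 0.14648; P(data | r = 5) = (5/8)(3/8)(3/8) = 0.087891; P(data | r = 6) = (6/8)(2/8)(2/8) = 0.046875.
The prior-weighted likelihoods are 1/4 · 0.095703 = 0.023926, 1/4 · 0.14648 = 0.036621, 1/4 · 0.087891 = 0.021973, 1/4 · 0.046875 = 0.011719; summing to 0.094238.
The posterior is then P(r = 1 | data) = 0.25389, P(r = 3 | data) = 0.3886, P(r = 5 | data) = 0.23316, P(r = 6 | data) = 0.12435.
The predictive probability is P(purple next | data) = (1/8)(0.25389) + (3/8)(0.3886) + (5/8)(0.23316) + (3/4)(0.12435) = 0.41645.

0.416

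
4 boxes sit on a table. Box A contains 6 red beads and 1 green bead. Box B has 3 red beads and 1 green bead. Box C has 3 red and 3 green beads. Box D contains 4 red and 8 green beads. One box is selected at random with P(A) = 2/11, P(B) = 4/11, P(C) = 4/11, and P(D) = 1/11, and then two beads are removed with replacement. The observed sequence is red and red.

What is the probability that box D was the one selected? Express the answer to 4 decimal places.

0.0230

Under each hypothesis, the probability of the observed sequence is: P(data | box A) = (6/7)(6/7) = 0.73469; P(data | box B) = (3/4)(3/4) = 0.5625; P(data | box C) = (3/6)(3/6) = 0.25; P(data | box D) = (4/12)(4/12) = 0.11111.
Weighting by the prior gives 2/11 · 0.73469 = 0.13358, 4/11 · 0.5625 = 0.20455, 4/11 · 0.25 = 0.090909, 1/11 · 0.11111 = 0.010101; summing to 0.43914.
Hence P(box D | data) = (0.010101) / (0.43914) = 0.023002.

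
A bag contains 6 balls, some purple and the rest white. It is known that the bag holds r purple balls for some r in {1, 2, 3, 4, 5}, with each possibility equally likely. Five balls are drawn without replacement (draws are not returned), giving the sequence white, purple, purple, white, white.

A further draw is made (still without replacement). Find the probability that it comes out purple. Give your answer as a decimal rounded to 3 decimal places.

0.429

The likelihood of the observed sequence under each hypothesis: P(data | r = 1) = (5/6)(1/5)(0/4) = 0; P(data | r = 2) = (4/6)(2/5)(1/4)(3/3)(2/2) = 1/15; P(data | r = 3) = (3/6)(3/5)(2/4)(2/3)(1/2) = 1/20; P(data | r = 4) = (2/6)(4/5)(3/4)(1/3)(0/2) = 0; P(data | r = 5) = (1/6)(5/5)(4/4)(0/3) = 0.
Multiplying each by its prior: 1/5 · 0 = 0, 1/5 · 1/15 = 1/75, 1/5 · 1/20 = 1/100, 1/5 · 0 = 0, 1/5 · 0 = 0; with total 7/300.
Normalising, the posterior is P(r = 1 | data) = 0, P(r = 2 | data) = 4/7, P(r = 3 | data) = 3/7, P(r = 4 | data) = 0, P(r = 5 | data) = 0.
The predictive probability is P(purple next | data) = (0)(4/7) + (1)(3/7) = 3/7.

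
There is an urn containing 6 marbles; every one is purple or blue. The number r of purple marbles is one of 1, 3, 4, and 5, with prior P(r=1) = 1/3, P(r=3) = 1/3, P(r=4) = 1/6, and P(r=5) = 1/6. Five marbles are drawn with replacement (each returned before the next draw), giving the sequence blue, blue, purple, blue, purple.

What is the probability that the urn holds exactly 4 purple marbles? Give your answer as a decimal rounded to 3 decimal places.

0.144

The likelihood of the observed sequence under each hypothesis: P(data | r = 1) = (5/6)(5/6)(1/6)(5/6)(1/6) = 0.016075; P(data | r = 3) = (3/6)(3/6)(3/6)(3/6)(3/6) = 0.03125; P(data | r = 4) = (2/6)(2/6)(4/6)(2/6)(4/6) = 0.016461; P(data | r = 5) = (1/6)(1/6)(5/6)(1/6)(5/6) = 0.003215.
Weighting by the prior gives 1/3 · 0.016075 = 0.0053584, 1/3 · 0.03125 = 0.010417, 1/6 · 0.016461 = 0.0027435, 1/6 · 0.003215 = 0.00053584; with total 0.019054.
By Bayes' rule, P(r = 4 | data) = (0.0027435) / (0.019054) = 0.14398.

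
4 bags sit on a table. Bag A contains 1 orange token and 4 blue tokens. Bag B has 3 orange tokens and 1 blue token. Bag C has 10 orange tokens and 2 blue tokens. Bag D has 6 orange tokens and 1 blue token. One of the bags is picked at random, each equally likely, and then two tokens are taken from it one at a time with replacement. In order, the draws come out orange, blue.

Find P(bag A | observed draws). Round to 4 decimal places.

Compute the likelihood of the observed sequence for each case: P(data | bag A) = (1/5)(4/5) = 0.16; P(data | bag B) = (3/4)(1/4) = 0.1875; P(data | bag C) = (10/12)(2/12) = 0.13889; P(data | bag D) = (6/7)(1/7) = 0.12245.
Weighting by the prior gives 1/4 · 0.16 = 0.04, 1/4 · 0.1875 = 0.046875, 1/4 · 0.13889 = 0.034722, 1/4 · 0.12245 = 0.030612; with total 0.15221.
Hence P(bag A | data) = (0.04) / (0.15221) = 0.2628.

0.2628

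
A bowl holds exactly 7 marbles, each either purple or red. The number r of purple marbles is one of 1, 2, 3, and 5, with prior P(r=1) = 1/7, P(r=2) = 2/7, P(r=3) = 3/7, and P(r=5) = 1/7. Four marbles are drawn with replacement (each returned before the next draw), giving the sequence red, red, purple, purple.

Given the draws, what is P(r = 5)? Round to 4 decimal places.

Compute the likelihood of the observed sequence for each case: P(data | r = 1) = (6/7)(6/7)(1/7)(1/7) = 0.014994; P(data | r = 2) = (5/7)(5/7)(2/7)(2/7) = 0.041649; P(data | r = 3) = (4/7)(4/7)(3/7)(3/7) = 0.059975; P(data | r = 5) = (2/7)(2/7)(5/7)(5/7) = 0.041649.
Multiplying each by its prior: 1/7 · 0.014994 = 0.002142, 2/7 · 0.041649 = 0.0119, 3/7 · 0.059975 = 0.025704, 1/7 · 0.041649 = 0.0059499; with total 0.045695.
Therefore the posterior P(r = 5 | data) = (0.0059499) / (0.045695) = 0.13021.

0.1302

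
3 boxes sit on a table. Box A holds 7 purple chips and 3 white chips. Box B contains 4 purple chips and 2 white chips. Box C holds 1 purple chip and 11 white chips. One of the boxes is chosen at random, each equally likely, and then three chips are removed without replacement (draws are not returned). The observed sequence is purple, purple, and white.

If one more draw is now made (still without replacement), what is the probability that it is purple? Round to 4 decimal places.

Under each hypothesis, the probability of the observed sequence is: P(data | box A) = (7/10)(6/9)(3/8) = 7/40; P(data | box B) = (4/6)(3/5)(2/4) = 1/5; P(data | box C) = (1/12)(0/11) = 0.
Multiplying each by its prior: 1/3 · 7/40 = 7/120, 1/3 · 1/5 = 1/15, 1/3 · 0 = 0; with total 1/8.
Dividing through by the total gives posterior P(box A | data) = 7/15, P(box B | data) = 8/15, P(box C | data) = 0.
Averaging over the posterior, P(purple next | data) = (5/7)(7/15) + (2/3)(8/15) = 31/45.

0.6889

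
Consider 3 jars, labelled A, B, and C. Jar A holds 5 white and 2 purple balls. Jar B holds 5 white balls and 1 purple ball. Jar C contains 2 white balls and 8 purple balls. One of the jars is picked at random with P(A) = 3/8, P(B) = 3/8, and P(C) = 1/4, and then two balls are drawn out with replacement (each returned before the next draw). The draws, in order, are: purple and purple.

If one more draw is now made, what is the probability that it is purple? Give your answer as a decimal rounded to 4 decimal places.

Compute the likelihood of the observed sequence for each case: P(data | jar A) = (2/7)(2/7) = 0.081633; P(data | jar B) = (1/6)(1/6) = 0.027778; P(data | jar C) = (8/10)(8/10) = 0.64.
The prior-weighted likelihoods are 3/8 · 0.081633 = 0.030612, 3/8 · 0.027778 = 0.010417, 1/4 · 0.64 = 0.16; these sum to 0.20103.
Normalising, the posterior is P(jar A | data) = 0.15228, P(jar B | data) = 0.051817, P(jar C | data) = 0.79591.
The predictive probability is P(purple next | data) = (2/7)(0.15228) + (1/6)(0.051817) + (4/5)(0.79591) = 0.68887.

0.6889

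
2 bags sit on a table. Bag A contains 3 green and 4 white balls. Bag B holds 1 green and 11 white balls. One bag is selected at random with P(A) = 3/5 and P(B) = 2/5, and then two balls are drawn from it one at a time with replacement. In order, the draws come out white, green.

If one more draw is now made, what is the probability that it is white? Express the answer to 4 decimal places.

0.6309

The likelihood of the observed sequence under each hypothesis: P(data | bag A) = (4/7)(3/7) = 0.2449; P(data | bag B) = (11/12)(1/12) = 0.076389.
Multiplying each by its prior: 3/5 · 0.2449 = 0.14694, 2/5 · 0.076389 = 0.030556; with total 0.17749.
The posterior is then P(bag A | data) = 0.82785, P(bag B | data) = 0.17215.
The predictive probability is P(white next | data) = (4/7)(0.82785) + (11/12)(0.17215) = 0.63086.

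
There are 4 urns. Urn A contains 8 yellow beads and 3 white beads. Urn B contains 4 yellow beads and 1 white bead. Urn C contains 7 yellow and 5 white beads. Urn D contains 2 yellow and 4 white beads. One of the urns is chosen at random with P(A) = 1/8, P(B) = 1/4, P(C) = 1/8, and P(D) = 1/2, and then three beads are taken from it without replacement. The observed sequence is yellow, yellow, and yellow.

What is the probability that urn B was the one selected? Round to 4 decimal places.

0.6161

Compute the likelihood of the observed sequence for each case: P(data | urn A) = (8/11)(7/10)(6/9) = 0.33939; P(data | urn B) = (4/5)(3/4)(2/3) = 0.4; P(data | urn C) = (7/12)(6/11)(5/10) = 0.15909; P(data | urn D) = (2/6)(1/5)(0/4) = 0.
Multiplying each by its prior: 1/8 · 0.33939 = 0.042424, 1/4 · 0.4 = 0.1, 1/8 · 0.15909 = 0.019886, 1/2 · 0 = 0; summing to 0.16231.
Therefore the posterior P(urn B | data) = (0.1) / (0.16231) = 0.6161.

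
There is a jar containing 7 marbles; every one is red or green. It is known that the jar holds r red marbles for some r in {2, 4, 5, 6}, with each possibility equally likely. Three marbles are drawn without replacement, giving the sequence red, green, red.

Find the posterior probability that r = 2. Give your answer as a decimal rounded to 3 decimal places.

Under each hypothesis, the probability of the observed sequence is: P(data | r = 2) = (2/7)(5/6)(1/5) = 1/21; P(data | r = 4) = (4/7)(3/6)(3/5) = 6/35; P(data | r = 5) = (5/7)(2/6)(4/5) = 4/21; P(data | r = 6) = (6/7)(1/6)(5/5) = 1/7.
Weighting by the prior gives 1/4 · 1/21 = 1/84, 1/4 · 6/35 = 3/70, 1/4 · 4/21 = 1/21, 1/4 · 1/7 = 1/28; summing to 29/210.
Hence P(r = 2 | data) = (1/84) / (29/210) = 5/58.

0.086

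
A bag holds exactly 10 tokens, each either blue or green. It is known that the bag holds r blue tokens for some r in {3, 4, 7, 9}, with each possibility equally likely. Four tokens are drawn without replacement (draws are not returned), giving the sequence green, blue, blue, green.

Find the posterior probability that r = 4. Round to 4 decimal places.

Compute the likelihood of the observed sequence for each case: P(data | r = 3) = (7/10)(3/9)(2/8)(6/7) = 1/20; P(data | r = 4) = (6/10)(4/9)(3/8)(5/7) = 1/14; P(data | r = 7) = (3/10)(7/9)(6/8)(2/7) = 1/20; P(data | r = 9) = (1/10)(9/9)(8/8)(0/7) = 0.
The prior-weighted likelihoods are 1/4 · 1/20 = 1/80, 1/4 · 1/14 = 1/56, 1/4 · 1/20 = 1/80, 1/4 · 0 = 0; with total 3/70.
So P(r = 4 | data) = (1/56) / (3/70) = 5/12.

0.4167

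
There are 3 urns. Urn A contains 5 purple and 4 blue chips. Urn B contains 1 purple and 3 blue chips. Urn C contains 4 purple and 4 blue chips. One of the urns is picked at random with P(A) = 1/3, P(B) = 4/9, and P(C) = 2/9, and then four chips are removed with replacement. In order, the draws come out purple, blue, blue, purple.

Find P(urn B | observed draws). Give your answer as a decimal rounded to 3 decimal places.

0.314

For each hypothesis, P(data | H) works out to: P(data | urn A) = (5/9)(4/9)(4/9)(5/9) = 0.060966; P(data | urn B) = (1/4)(3/4)(3/4)(1/4) = 0.035156; P(data | urn C) = (4/8)(4/8)(4/8)(4/8) = 0.0625.
Weighting by the prior gives 1/3 · 0.060966 = 0.020322, 4/9 · 0.035156 = 0.015625, 2/9 · 0.0625 = 0.013889; these sum to 0.049836.
Therefore the posterior P(urn B | data) = (0.015625) / (0.049836) = 0.31353.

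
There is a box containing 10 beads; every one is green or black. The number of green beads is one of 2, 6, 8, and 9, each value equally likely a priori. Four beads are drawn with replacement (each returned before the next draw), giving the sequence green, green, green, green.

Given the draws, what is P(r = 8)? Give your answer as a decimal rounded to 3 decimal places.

0.342

For each hypothesis, P(data | H) works out to: P(data | r = 2) = (2/10)(2/10)(2/10)(2/10) = 0.0016; P(data | r = 6) = (6/10)(6/10)(6/10)(6/10) = 0.1296; P(data | r = 8) = (8/10)(8/10)(8/10)(8/10) = 0.4096; P(data | r = 9) = (9/10)(9/10)(9/10)(9/10) = 0.6561.
Weighting by the prior gives 1/4 · 0.0016 = 0.0004, 1/4 · 0.1296 = 0.0324, 1/4 · 0.4096 = 0.1024, 1/4 · 0.6561 = 0.16403; summing to 0.29923.
By Bayes' rule, P(r = 8 | data) = (0.1024) / (0.29923) = 0.34222.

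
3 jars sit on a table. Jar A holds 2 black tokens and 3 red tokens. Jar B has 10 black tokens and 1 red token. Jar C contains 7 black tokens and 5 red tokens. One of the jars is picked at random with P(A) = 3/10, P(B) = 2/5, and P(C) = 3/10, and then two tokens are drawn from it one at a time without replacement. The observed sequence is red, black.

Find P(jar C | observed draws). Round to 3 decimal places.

0.386

Compute the likelihood of the observed sequence for each case: P(data | jar A) = (3/5)(2/4) = 0.3; P(data | jar B) = (1/11)(10/10) = 0.090909; P(data | jar C) = (5/12)(7/11) = 0.26515.
The prior-weighted likelihoods are 3/10 · 0.3 = 0.09, 2/5 · 0.090909 = 0.036364, 3/10 · 0.26515 = 0.079545; summing to 0.20591.
Therefore the posterior P(jar C | data) = (0.079545) / (0.20591) = 0.38631.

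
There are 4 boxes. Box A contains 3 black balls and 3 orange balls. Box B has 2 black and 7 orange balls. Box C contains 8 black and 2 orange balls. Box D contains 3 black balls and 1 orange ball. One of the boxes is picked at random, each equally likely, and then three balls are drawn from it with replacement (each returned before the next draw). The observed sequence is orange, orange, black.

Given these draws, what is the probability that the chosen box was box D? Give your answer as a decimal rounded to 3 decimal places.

0.139

For each hypothesis, P(data | H) works out to: P(data | box A) = (3/6)(3/6)(3/6) = 0.125; P(data | box B) = (7/9)(7/9)(2/9) = 0.13443; P(data | box C) = (2/10)(2/10)(8/10) = 0.032; P(data | box D) = (1/4)(1/4)(3/4) = 0.046875.
The prior-weighted likelihoods are 1/4 · 0.125 = 0.03125, 1/4 · 0.13443 = 0.033608, 1/4 · 0.032 = 0.008, 1/4 · 0.046875 = 0.011719; these sum to 0.084576.
Therefore the posterior P(box D | data) = (0.011719) / (0.084576) = 0.13856.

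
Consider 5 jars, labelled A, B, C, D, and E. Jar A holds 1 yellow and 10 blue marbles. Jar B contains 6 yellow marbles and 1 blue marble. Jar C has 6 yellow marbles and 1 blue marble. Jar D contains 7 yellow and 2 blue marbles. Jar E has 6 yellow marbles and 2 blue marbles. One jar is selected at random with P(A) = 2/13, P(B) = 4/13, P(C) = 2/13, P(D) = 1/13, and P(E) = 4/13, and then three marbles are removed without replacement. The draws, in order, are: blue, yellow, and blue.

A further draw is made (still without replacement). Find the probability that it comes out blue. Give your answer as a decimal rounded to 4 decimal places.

Under each hypothesis, the probability of the observed sequence is: P(data | jar A) = (10/11)(1/10)(9/9) = 0.090909; P(data | jar B) = (1/7)(6/6)(0/5) = 0; P(data | jar C) = (1/7)(6/6)(0/5) = 0; P(data | jar D) = (2/9)(7/8)(1/7) = 0.027778; P(data | jar E) = (2/8)(6/7)(1/6) = 0.035714.
The prior-weighted likelihoods are 2/13 · 0.090909 = 0.013986, 4/13 · 0 = 0, 2/13 · 0 = 0, 1/13 · 0.027778 = 0.0021368, 4/13 · 0.035714 = 0.010989; with total 0.027112.
Dividing through by the total gives posterior P(jar A | data) = 0.51586, P(jar B | data) = 0, P(jar C | data) = 0, P(jar D | data) = 0.078813, P(jar E | data) = 0.40532.
The predictive probability is P(blue next | data) = (1)(0.51586) + (0)(0.078813) + (0)(0.40532) = 0.51586.

0.5159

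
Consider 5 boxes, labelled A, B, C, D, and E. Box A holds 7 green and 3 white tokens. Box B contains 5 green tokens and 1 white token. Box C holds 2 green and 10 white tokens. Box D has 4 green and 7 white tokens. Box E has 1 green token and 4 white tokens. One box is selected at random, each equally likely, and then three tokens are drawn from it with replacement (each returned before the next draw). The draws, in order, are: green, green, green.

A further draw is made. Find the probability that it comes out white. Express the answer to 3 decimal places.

0.245

Under each hypothesis, the probability of the observed sequence is: P(data | box A) = (7/10)(7/10)(7/10) = 0.343; P(data | box B) = (5/6)(5/6)(5/6) = 0.5787; P(data | box C) = (2/12)(2/12)(2/12) = 0.0046296; P(data | box D) = (4/11)(4/11)(4/11) = 0.048084; P(data | box E) = (1/5)(1/5)(1/5) = 0.008.
Multiplying each by its prior: 1/5 · 0.343 = 0.0686, 1/5 · 0.5787 = 0.11574, 1/5 · 0.0046296 = 0.00092593, 1/5 · 0.048084 = 0.0096168, 1/5 · 0.008 = 0.0016; these sum to 0.19648.
Normalising, the posterior is P(box A | data) = 0.34914, P(box B | data) = 0.58906, P(box C | data) = 0.0047125, P(box D | data) = 0.048945, P(box E | data) = 0.0081432.
Averaging over the posterior, P(white next | data) = (3/10)(0.34914) + (1/6)(0.58906) + (5/6)(0.0047125) + (7/11)(0.048945) + (4/5)(0.0081432) = 0.24451.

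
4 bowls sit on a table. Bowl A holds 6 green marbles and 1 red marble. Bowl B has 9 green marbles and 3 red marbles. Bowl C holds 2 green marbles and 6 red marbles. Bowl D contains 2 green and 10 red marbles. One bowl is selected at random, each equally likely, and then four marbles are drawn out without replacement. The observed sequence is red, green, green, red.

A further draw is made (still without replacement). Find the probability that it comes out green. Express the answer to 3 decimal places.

Compute the likelihood of the observed sequence for each case: P(data | bowl A) = (1/7)(6/6)(5/5)(0/4) = 0; P(data | bowl B) = (3/12)(9/11)(8/10)(2/9) = 0.036364; P(data | bowl C) = (6/8)(2/7)(1/6)(5/5) = 0.035714; P(data | bowl D) = (10/12)(2/11)(1/10)(9/9) = 0.015152.
Weighting by the prior gives 1/4 · 0 = 0, 1/4 · 0.036364 = 0.0090909, 1/4 · 0.035714 = 0.0089286, 1/4 · 0.015152 = 0.0037879; with total 0.021807.
Dividing through by the total gives posterior P(bowl A | data) = 0, P(bowl B | data) = 0.41687, P(bowl C | data) = 0.40943, P(bowl D | data) = 0.1737.
So P(green next | data) = Σ P(green next | H) P(H | data) = (7/8)(0.41687) + (0)(0.40943) + (0)(0.1737) = 0.36476.

0.365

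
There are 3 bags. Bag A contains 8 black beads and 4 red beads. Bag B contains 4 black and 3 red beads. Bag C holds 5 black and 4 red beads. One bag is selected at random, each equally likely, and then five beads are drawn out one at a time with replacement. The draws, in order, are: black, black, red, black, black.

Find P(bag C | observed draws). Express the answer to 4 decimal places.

0.2751

For each hypothesis, P(data | H) works out to: P(data | bag A) = (8/12)(8/12)(4/12)(8/12)(8/12) = 0.065844; P(data | bag B) = (4/7)(4/7)(3/7)(4/7)(4/7) = 0.045695; P(data | bag C) = (5/9)(5/9)(4/9)(5/9)(5/9) = 0.042338.
Weighting by the prior gives 1/3 · 0.065844 = 0.021948, 1/3 · 0.045695 = 0.015232, 1/3 · 0.042338 = 0.014113; these sum to 0.051292.
By Bayes' rule, P(bag C | data) = (0.014113) / (0.051292) = 0.27514.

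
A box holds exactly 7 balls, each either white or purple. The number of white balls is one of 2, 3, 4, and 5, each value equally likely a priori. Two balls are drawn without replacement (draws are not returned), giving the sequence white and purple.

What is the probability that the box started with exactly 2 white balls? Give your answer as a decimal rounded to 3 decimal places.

0.227

For each hypothesis, P(data | H) works out to: P(data | r = 2) = (2/7)(5/6) = 5/21; P(data | r = 3) = (3/7)(4/6) = 2/7; P(data | r = 4) = (4/7)(3/6) = 2/7; P(data | r = 5) = (5/7)(2/6) = 5/21.
Multiplying each by its prior: 1/4 · 5/21 = 5/84, 1/4 · 2/7 = 1/14, 1/4 · 2/7 = 1/14, 1/4 · 5/21 = 5/84; with total 11/42.
Therefore the posterior P(r = 2 | data) = (5/84) / (11/42) = 5/22.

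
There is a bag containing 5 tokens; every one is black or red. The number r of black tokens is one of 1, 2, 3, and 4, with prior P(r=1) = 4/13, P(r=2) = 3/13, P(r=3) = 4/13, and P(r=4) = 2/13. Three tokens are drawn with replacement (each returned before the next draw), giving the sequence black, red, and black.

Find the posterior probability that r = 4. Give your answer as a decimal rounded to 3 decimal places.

For each hypothesis, P(data | H) works out to: P(data | r = 1) = (1/5)(4/5)(1/5) = 0.032; P(data | r = 2) = (2/5)(3/5)(2/5) = 0.096; P(data | r = 3) = (3/5)(2/5)(3/5) = 0.144; P(data | r = 4) = (4/5)(1/5)(4/5) = 0.128.
Weighting by the prior gives 4/13 · 0.032 = 0.0098462, 3/13 · 0.096 = 0.022154, 4/13 · 0.144 = 0.044308, 2/13 · 0.128 = 0.019692; summing to 0.096.
So P(r = 4 | data) = (0.019692) / (0.096) = 0.20513.

0.205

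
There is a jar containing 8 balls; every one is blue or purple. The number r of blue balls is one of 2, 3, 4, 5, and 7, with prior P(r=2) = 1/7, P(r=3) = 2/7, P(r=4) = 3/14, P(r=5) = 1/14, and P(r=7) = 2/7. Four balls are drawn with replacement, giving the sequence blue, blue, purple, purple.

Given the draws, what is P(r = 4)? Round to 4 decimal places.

0.3231

Compute the likelihood of the observed sequence for each case: P(data | r = 2) = (2/8)(2/8)(6/8)(6/8) = 0.035156; P(data | r = 3) = (3/8)(3/8)(5/8)(5/8) = 0.054932; P(data | r = 4) = (4/8)(4/8)(4/8)(4/8) = 0.0625; P(data | r = 5) = (5/8)(5/8)(3/8)(3/8) = 0.054932; P(data | r = 7) = (7/8)(7/8)(1/8)(1/8) = 0.011963.
Multiplying each by its prior: 1/7 · 0.035156 = 0.0050223, 2/7 · 0.054932 = 0.015695, 3/14 · 0.0625 = 0.013393, 1/14 · 0.054932 = 0.0039237, 2/7 · 0.011963 = 0.003418; these sum to 0.041452.
Hence P(r = 4 | data) = (0.013393) / (0.041452) = 0.3231.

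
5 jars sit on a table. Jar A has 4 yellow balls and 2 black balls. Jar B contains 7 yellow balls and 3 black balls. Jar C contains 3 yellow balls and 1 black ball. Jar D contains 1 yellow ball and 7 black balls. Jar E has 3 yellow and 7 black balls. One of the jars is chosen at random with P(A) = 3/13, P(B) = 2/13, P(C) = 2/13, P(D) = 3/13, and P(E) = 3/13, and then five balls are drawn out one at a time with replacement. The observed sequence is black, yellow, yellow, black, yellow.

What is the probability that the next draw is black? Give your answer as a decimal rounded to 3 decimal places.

0.374

For each hypothesis, P(data | H) works out to: P(data | jar A) = (2/6)(4/6)(4/6)(2/6)(4/6) = 0.032922; P(data | jar B) = (3/10)(7/10)(7/10)(3/10)(7/10) = 0.03087; P(data | jar C) = (1/4)(3/4)(3/4)(1/4)(3/4) = 0.026367; P(data | jar D) = (7/8)(1/8)(1/8)(7/8)(1/8) = 0.0014954; P(data | jar E) = (7/10)(3/10)(3/10)(7/10)(3/10) = 0.01323.
Weighting by the prior gives 3/13 · 0.032922 = 0.0075973, 2/13 · 0.03087 = 0.0047492, 2/13 · 0.026367 = 0.0040565, 3/13 · 0.0014954 = 0.00034508, 3/13 · 0.01323 = 0.0030531; with total 0.019801.
The posterior is then P(jar A | data) = 0.38368, P(jar B | data) = 0.23985, P(jar C | data) = 0.20486, P(jar D | data) = 0.017427, P(jar E | data) = 0.15419.
The predictive probability is P(black next | data) = (1/3)(0.38368) + (3/10)(0.23985) + (1/4)(0.20486) + (7/8)(0.017427) + (7/10)(0.15419) = 0.37424.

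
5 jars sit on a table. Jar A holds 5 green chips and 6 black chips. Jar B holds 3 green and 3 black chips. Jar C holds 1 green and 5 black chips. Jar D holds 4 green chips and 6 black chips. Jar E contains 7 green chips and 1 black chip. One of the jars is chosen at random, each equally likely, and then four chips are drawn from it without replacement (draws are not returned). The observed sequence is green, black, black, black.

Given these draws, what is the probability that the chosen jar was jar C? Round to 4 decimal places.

0.4299

Under each hypothesis, the probability of the observed sequence is: P(data | jar A) = (5/11)(6/10)(5/9)(4/8) = 0.075758; P(data | jar B) = (3/6)(3/5)(2/4)(1/3) = 0.05; P(data | jar C) = (1/6)(5/5)(4/4)(3/3) = 0.16667; P(data | jar D) = (4/10)(6/9)(5/8)(4/7) = 0.095238; P(data | jar E) = (7/8)(1/7)(0/6) = 0.
Multiplying each by its prior: 1/5 · 0.075758 = 0.015152, 1/5 · 0.05 = 0.01, 1/5 · 0.16667 = 0.033333, 1/5 · 0.095238 = 0.019048, 1/5 · 0 = 0; these sum to 0.077532.
By Bayes' rule, P(jar C | data) = (0.033333) / (0.077532) = 0.42993.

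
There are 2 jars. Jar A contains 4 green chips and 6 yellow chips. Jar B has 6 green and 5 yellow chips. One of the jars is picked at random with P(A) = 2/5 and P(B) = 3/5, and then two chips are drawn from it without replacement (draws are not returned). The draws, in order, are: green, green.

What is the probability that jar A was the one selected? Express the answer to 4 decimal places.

Under each hypothesis, the probability of the observed sequence is: P(data | jar A) = (4/10)(3/9) = 2/15; P(data | jar B) = (6/11)(5/10) = 3/11.
Multiplying each by its prior: 2/5 · 2/15 = 4/75, 3/5 · 3/11 = 9/55; with total 179/825.
Therefore the posterior P(jar A | data) = (4/75) / (179/825) = 44/179.

0.2458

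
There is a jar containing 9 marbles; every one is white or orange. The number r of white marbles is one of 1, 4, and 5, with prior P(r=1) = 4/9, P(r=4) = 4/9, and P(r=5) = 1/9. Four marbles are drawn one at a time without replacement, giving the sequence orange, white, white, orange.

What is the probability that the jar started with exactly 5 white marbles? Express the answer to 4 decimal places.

For each hypothesis, P(data | H) works out to: P(data | r = 1) = (8/9)(1/8)(0/7) = 0; P(data | r = 4) = (5/9)(4/8)(3/7)(4/6) = 5/63; P(data | r = 5) = (4/9)(5/8)(4/7)(3/6) = 5/63.
The prior-weighted likelihoods are 4/9 · 0 = 0, 4/9 · 5/63 = 20/567, 1/9 · 5/63 = 5/567; these sum to 25/567.
By Bayes' rule, P(r = 5 | data) = (5/567) / (25/567) = 1/5.

0.2000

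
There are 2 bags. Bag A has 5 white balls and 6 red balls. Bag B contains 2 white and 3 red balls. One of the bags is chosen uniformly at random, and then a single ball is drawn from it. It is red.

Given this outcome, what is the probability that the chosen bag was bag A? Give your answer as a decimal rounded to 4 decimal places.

0.4762

For each hypothesis, P(data | H) works out to: P(data | bag A) = (6/11) = 6/11; P(data | bag B) = (3/5) = 3/5.
Multiplying each by its prior: 1/2 · 6/11 = 3/11, 1/2 · 3/5 = 3/10; these sum to 63/110.
So P(bag A | data) = (3/11) / (63/110) = 10/21.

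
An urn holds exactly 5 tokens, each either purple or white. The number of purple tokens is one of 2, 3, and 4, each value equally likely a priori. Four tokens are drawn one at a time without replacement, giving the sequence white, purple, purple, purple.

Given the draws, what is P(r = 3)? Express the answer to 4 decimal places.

0.3333

For each hypothesis, P(data | H) works out to: P(data | r = 2) = (3/5)(2/4)(1/3)(0/2) = 0; P(data | r = 3) = (2/5)(3/4)(2/3)(1/2) = 1/10; P(data | r = 4) = (1/5)(4/4)(3/3)(2/2) = 1/5.
Multiplying each by its prior: 1/3 · 0 = 0, 1/3 · 1/10 = 1/30, 1/3 · 1/5 = 1/15; with total 1/10.
Hence P(r = 3 | data) = (1/30) / (1/10) = 1/3.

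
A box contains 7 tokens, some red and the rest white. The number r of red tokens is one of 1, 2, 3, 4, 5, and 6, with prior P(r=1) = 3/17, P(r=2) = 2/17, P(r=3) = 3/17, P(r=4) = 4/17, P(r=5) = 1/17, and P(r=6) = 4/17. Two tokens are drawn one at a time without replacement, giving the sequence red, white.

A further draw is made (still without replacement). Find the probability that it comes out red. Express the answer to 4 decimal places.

0.5077

Compute the likelihood of the observed sequence for each case: P(data | r = 1) = (1/7)(6/6) = 1/7; P(data | r = 2) = (2/7)(5/6) = 5/21; P(data | r = 3) = (3/7)(4/6) = 2/7; P(data | r = 4) = (4/7)(3/6) = 2/7; P(data | r = 5) = (5/7)(2/6) = 5/21; P(data | r = 6) = (6/7)(1/6) = 1/7.
Multiplying each by its prior: 3/17 · 1/7 = 3/119, 2/17 · 5/21 = 10/357, 3/17 · 2/7 = 6/119, 4/17 · 2/7 = 8/119, 1/17 · 5/21 = 5/357, 4/17 · 1/7 = 4/119; these sum to 26/119.
The posterior is then P(r = 1 | data) = 3/26, P(r = 2 | data) = 5/39, P(r = 3 | data) = 3/13, P(r = 4 | data) = 4/13, P(r = 5 | data) = 5/78, P(r = 6 | data) = 2/13.
The predictive probability is P(red next | data) = (0)(3/26) + (1/5)(5/39) + (2/5)(3/13) + (3/5)(4/13) + (4/5)(5/78) + (1)(2/13) = 33/65.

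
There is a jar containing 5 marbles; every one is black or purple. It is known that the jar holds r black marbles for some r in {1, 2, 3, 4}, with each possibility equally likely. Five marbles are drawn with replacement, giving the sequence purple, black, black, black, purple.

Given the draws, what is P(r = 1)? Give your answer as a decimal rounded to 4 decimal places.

0.0615

Under each hypothesis, the probability of the observed sequence is: P(data | r = 1) = (4/5)(1/5)(1/5)(1/5)(4/5) = 0.00512; P(data | r = 2) = (3/5)(2/5)(2/5)(2/5)(3/5) = 0.02304; P(data | r = 3) = (2/5)(3/5)(3/5)(3/5)(2/5) = 0.03456; P(data | r = 4) = (1/5)(4/5)(4/5)(4/5)(1/5) = 0.02048.
The prior-weighted likelihoods are 1/4 · 0.00512 = 0.00128, 1/4 · 0.02304 = 0.00576, 1/4 · 0.03456 = 0.00864, 1/4 · 0.02048 = 0.00512; these sum to 0.0208.
Hence P(r = 1 | data) = (0.00128) / (0.0208) = 0.061538.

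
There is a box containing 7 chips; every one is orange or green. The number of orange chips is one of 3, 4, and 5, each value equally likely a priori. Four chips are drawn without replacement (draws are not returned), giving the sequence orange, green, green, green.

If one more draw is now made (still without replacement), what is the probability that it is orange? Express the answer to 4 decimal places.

Compute the likelihood of the observed sequence for each case: P(data | r = 3) = (3/7)(4/6)(3/5)(2/4) = 3/35; P(data | r = 4) = (4/7)(3/6)(2/5)(1/4) = 1/35; P(data | r = 5) = (5/7)(2/6)(1/5)(0/4) = 0.
The prior-weighted likelihoods are 1/3 · 3/35 = 1/35, 1/3 · 1/35 = 1/105, 1/3 · 0 = 0; these sum to 4/105.
Normalising, the posterior is P(r = 3 | data) = 3/4, P(r = 4 | data) = 1/4, P(r = 5 | data) = 0.
Averaging over the posterior, P(orange next | data) = (2/3)(3/4) + (1)(1/4) = 3/4.

0.7500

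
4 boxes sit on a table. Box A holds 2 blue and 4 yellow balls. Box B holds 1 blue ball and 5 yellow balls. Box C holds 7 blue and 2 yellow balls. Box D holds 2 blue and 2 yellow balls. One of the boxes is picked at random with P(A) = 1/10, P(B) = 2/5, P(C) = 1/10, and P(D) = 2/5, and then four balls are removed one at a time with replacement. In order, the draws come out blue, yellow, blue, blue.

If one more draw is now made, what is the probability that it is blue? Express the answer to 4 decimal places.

Under each hypothesis, the probability of the observed sequence is: P(data | box A) = (2/6)(4/6)(2/6)(2/6) = 0.024691; P(data | box B) = (1/6)(5/6)(1/6)(1/6) = 0.003858; P(data | box C) = (7/9)(2/9)(7/9)(7/9) = 0.10456; P(data | box D) = (2/4)(2/4)(2/4)(2/4) = 0.0625.
Multiplying each by its prior: 1/10 · 0.024691 = 0.0024691, 2/5 · 0.003858 = 0.0015432, 1/10 · 0.10456 = 0.010456, 2/5 · 0.0625 = 0.025; with total 0.039468.
Dividing through by the total gives posterior P(box A | data) = 0.06256, P(box B | data) = 0.0391, P(box C | data) = 0.26492, P(box D | data) = 0.63342.
So P(blue next | data) = Σ P(blue next | H) P(H | data) = (1/3)(0.06256) + (1/6)(0.0391) + (7/9)(0.26492) + (1/2)(0.63342) = 0.55013.

0.5501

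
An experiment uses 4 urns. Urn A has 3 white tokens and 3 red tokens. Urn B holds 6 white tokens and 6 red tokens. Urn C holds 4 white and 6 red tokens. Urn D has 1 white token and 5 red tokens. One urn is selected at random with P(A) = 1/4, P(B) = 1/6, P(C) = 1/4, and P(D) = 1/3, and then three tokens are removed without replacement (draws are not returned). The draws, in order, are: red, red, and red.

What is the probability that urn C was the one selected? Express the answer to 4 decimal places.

0.1766

The likelihood of the observed sequence under each hypothesis: P(data | urn A) = (3/6)(2/5)(1/4) = 0.05; P(data | urn B) = (6/12)(5/11)(4/10) = 0.090909; P(data | urn C) = (6/10)(5/9)(4/8) = 0.16667; P(data | urn D) = (5/6)(4/5)(3/4) = 0.5.
The prior-weighted likelihoods are 1/4 · 0.05 = 0.0125, 1/6 · 0.090909 = 0.015152, 1/4 · 0.16667 = 0.041667, 1/3 · 0.5 = 0.16667; summing to 0.23598.
Therefore the posterior P(urn C | data) = (0.041667) / (0.23598) = 0.17657.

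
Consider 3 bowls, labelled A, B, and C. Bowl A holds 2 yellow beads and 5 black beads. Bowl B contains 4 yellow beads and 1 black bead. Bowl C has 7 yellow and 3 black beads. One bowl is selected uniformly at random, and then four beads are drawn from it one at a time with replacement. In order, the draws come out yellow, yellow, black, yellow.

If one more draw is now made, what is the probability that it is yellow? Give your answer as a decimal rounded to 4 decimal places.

0.7150

For each hypothesis, P(data | H) works out to: P(data | bowl A) = (2/7)(2/7)(5/7)(2/7) = 0.01666; P(data | bowl B) = (4/5)(4/5)(1/5)(4/5) = 0.1024; P(data | bowl C) = (7/10)(7/10)(3/10)(7/10) = 0.1029.
The prior-weighted likelihoods are 1/3 · 0.01666 = 0.0055532, 1/3 · 0.1024 = 0.034133, 1/3 · 0.1029 = 0.0343; with total 0.073987.
The posterior is then P(bowl A | data) = 0.075057, P(bowl B | data) = 0.46134, P(bowl C | data) = 0.4636.
The predictive probability is P(yellow next | data) = (2/7)(0.075057) + (4/5)(0.46134) + (7/10)(0.4636) = 0.71504.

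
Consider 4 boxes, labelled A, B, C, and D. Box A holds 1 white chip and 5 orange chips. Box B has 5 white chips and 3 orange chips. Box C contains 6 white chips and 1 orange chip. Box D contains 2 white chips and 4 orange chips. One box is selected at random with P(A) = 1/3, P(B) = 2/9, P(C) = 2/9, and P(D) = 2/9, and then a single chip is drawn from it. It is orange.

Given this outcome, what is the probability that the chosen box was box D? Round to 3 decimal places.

0.274

The likelihood of this draw under each hypothesis: P(data | box A) = (5/6) = 5/6; P(data | box B) = (3/8) = 3/8; P(data | box C) = (1/7) = 1/7; P(data | box D) = (4/6) = 2/3.
Weighting by the prior gives 1/3 · 5/6 = 5/18, 2/9 · 3/8 = 1/12, 2/9 · 1/7 = 2/63, 2/9 · 2/3 = 4/27; these sum to 409/756.
Hence P(box D | data) = (4/27) / (409/756) = 112/409.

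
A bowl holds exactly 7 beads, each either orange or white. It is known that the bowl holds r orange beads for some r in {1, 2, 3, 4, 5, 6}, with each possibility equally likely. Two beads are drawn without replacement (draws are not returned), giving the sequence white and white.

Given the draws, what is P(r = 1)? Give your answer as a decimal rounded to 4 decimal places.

Under each hypothesis, the probability of the observed sequence is: P(data | r = 1) = (6/7)(5/6) = 5/7; P(data | r = 2) = (5/7)(4/6) = 10/21; P(data | r = 3) = (4/7)(3/6) = 2/7; P(data | r = 4) = (3/7)(2/6) = 1/7; P(data | r = 5) = (2/7)(1/6) = 1/21; P(data | r = 6) = (1/7)(0/6) = 0.
Multiplying each by its prior: 1/6 · 5/7 = 5/42, 1/6 · 10/21 = 5/63, 1/6 · 2/7 = 1/21, 1/6 · 1/7 = 1/42, 1/6 · 1/21 = 1/126, 1/6 · 0 = 0; with total 5/18.
Therefore the posterior P(r = 1 | data) = (5/42) / (5/18) = 3/7.

0.4286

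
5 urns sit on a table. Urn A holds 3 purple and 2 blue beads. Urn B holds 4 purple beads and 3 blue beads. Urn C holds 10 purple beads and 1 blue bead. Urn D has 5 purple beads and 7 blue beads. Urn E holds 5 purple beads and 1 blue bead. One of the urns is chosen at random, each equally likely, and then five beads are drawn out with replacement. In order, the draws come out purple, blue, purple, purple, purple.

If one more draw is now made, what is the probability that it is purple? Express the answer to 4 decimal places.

Compute the likelihood of the observed sequence for each case: P(data | urn A) = (3/5)(2/5)(3/5)(3/5)(3/5) = 0.05184; P(data | urn B) = (4/7)(3/7)(4/7)(4/7)(4/7) = 0.045695; P(data | urn C) = (10/11)(1/11)(10/11)(10/11)(10/11) = 0.062092; P(data | urn D) = (5/12)(7/12)(5/12)(5/12)(5/12) = 0.017582; P(data | urn E) = (5/6)(1/6)(5/6)(5/6)(5/6) = 0.080376.
Multiplying each by its prior: 1/5 · 0.05184 = 0.010368, 1/5 · 0.045695 = 0.009139, 1/5 · 0.062092 = 0.012418, 1/5 · 0.017582 = 0.0035164, 1/5 · 0.080376 = 0.016075; with total 0.051517.
Dividing through by the total gives posterior P(urn A | data) = 0.20125, P(urn B | data) = 0.1774, P(urn C | data) = 0.24105, P(urn D | data) = 0.068258, P(urn E | data) = 0.31203.
So P(purple next | data) = Σ P(purple next | H) P(H | data) = (3/5)(0.20125) + (4/7)(0.1774) + (10/11)(0.24105) + (5/12)(0.068258) + (5/6)(0.31203) = 0.72973.

0.7297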